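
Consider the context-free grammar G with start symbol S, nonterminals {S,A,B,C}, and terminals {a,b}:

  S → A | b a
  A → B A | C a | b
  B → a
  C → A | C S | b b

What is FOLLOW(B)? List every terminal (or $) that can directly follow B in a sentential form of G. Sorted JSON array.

Compute FIRST by fixpoint:
round 1:
  A via A→b: +{b}
  B via B→a: +{a}
  C via C→A: +{b}
  S via S→A: +{b}
  FIRST[S]={b}  FIRST[A]={b}  FIRST[B]={a}  FIRST[C]={b}
round 2:
  A via A→B A: +{a}
  C via C→A: +{a}
  S via S→A: +{a}
  FIRST[S]={a,b}  FIRST[A]={a,b}  FIRST[B]={a}  FIRST[C]={a,b}
round 3: — fixpoint
  FIRST[S]={a,b}  FIRST[A]={a,b}  FIRST[B]={a}  FIRST[C]={a,b}

FOLLOW iteration:
initialize: $ ∈ FOLLOW(S)
[1]
  A→B A: FOLLOW(B) ⊇ FIRST(A) = {a,b}; new: +{a,b}
  A→C a: FOLLOW(C) ⊇ FIRST(a) = {a}; new: +{a}
  C→A: FOLLOW(A) ⊇ FOLLOW(C) ⊇ {a}; new: +{a}
  C→C S: FOLLOW(C) ⊇ FIRST(S) = {a,b}; new: +{b}
  C→C S: FOLLOW(S) ⊇ FOLLOW(C) ⊇ {a,b}; new: +{a,b}
  S→A: FOLLOW(A) ⊇ FOLLOW(S) ⊇ {$,a,b}; new: +{$,b}
  FOLLOW[S]={$,a,b}  FOLLOW[A]={$,a,b}  FOLLOW[B]={a,b}  FOLLOW[C]={a,b}
[2] (no change)
  FOLLOW[S]={$,a,b}  FOLLOW[A]={$,a,b}  FOLLOW[B]={a,b}  FOLLOW[C]={a,b}

FOLLOW(B) = ["a", "b"]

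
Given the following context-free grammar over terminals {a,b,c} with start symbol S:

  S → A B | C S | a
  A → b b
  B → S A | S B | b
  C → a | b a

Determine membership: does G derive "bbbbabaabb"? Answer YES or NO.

Convert to CNF:
  S -> A B | C S | a
  A -> T0 T0
  B -> S A | S B | b
  C -> T0 T1 | a
  T0 -> b
  T1 -> a

CYK fill:
  cell(0,0) b: {B,T0}  orig:{B}
  cell(1,1) b: {B,T0}  orig:{B}
  cell(2,2) b: {B,T0}  orig:{B}
  cell(3,3) b: {B,T0}  orig:{B}
  cell(4,4) a: {C,S,T1}  orig:{C,S}
  cell(5,5) b: {B,T0}  orig:{B}
  cell(6,6) a: {C,S,T1}  orig:{C,S}
  cell(7,7) a: {C,S,T1}  orig:{C,S}
  cell(8,8) b: {B,T0}  orig:{B}
  cell(9,9) b: {B,T0}  orig:{B}
  cell(0,1) bb: {A}
  cell(1,2) bb: {A}
  cell(2,3) bb: {A}
  cell(3,4) ba: {C}
  cell(4,5) ab: {B}
  cell(5,6) ba: {C}
  cell(6,7) aa: {S}
  cell(7,8) ab: {B}
  cell(8,9) bb: {A}
  cell(0,2) bbb: {S}
  cell(1,3) bbb: {S}
  cell(2,4) bba: ∅
  cell(3,5) bab: ∅
  cell(4,6) aba: ∅
  cell(5,7) baa: {S}
  cell(6,8) aab: {B}
  cell(7,9) abb: {B}
  cell(0,3) bbbb: {B}
  cell(1,4) bbba: ∅
  cell(2,5) bbab: {S}
  cell(3,6) baba: ∅
  cell(4,7) abaa: {S}
  cell(5,8) baab: {B}
  cell(6,9) aabb: {B}
  cell(0,4) bbbba: ∅
  cell(1,5) bbbab: {B}
  cell(2,6) bbaba: ∅
  cell(3,7) babaa: {S}
  cell(4,8) abaab: {B}
  cell(5,9) baabb: {B}
  cell(0,5) bbbbab: ∅
  cell(1,6) bbbaba: ∅
  cell(2,7) bbabaa: ∅
  cell(3,8) babaab: {B}
  cell(4,9) abaabb: {B}
  cell(0,6) bbbbaba: ∅
  cell(1,7) bbbabaa: ∅
  cell(2,8) bbabaab: {B,S}
  cell(3,9) babaabb: {B}
  cell(0,7) bbbbabaa: ∅
  cell(1,8) bbbabaab: {B,S}
  cell(2,9) bbabaabb: {B,S}
  cell(0,8) bbbbabaab: {B,S}
  cell(1,9) bbbabaabb: {B,S}
  cell(0,9) bbbbabaabb: {B,S}

S ∈ T[0,9] ⇒ YES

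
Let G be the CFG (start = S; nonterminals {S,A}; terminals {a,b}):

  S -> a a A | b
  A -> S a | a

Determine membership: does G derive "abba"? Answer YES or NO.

CNF form of G:
  S -> T0 X1 | b
  A -> S T0 | a
  T0 -> a
  X1 -> T0 A

CYK fill:
  [0..0]={A,T0}  "a"  orig:{A}
  [1..1]={S}  "b"
  [2..2]={S}  "b"
  [3..3]={A,T0}  "a"  orig:{A}
  [0..1]=∅  "ab"
  [1..2]=∅  "bb"
  [2..3]={A}  "ba"
  [0..2]=∅  "abb"
  [1..3]=∅  "bba"
  [0..3]=∅  "abba"

S ∉ T[0,3] ⇒ NO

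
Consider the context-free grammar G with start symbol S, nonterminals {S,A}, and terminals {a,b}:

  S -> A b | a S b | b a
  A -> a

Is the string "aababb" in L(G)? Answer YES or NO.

CNF form of G:
  S -> A T0 | T0 T1 | T1 X2
  A -> a
  T0 -> b
  T1 -> a
  X2 -> S T0

CYK fill:
  T[0,0] 'a' = {A,T1}  orig:{A}
  T[1,1] 'a' = {A,T1}  orig:{A}
  T[2,2] 'b' = {T0}  orig:{}
  T[3,3] 'a' = {A,T1}  orig:{A}
  T[4,4] 'b' = {T0}  orig:{}
  T[5,5] 'b' = {T0}  orig:{}
  T[0,1] 'aa' = ∅
  T[1,2] 'ab' = {S}
  T[2,3] 'ba' = {S}
  T[3,4] 'ab' = {S}
  T[4,5] 'bb' = ∅
  T[0,2] 'aab' = ∅
  T[1,3] 'aba' = ∅
  T[2,4] 'bab' = {X2}  orig:{}
  T[3,5] 'abb' = {X2}  orig:{}
  T[0,3] 'aaba' = ∅
  T[1,4] 'abab' = {S}
  T[2,5] 'babb' = ∅
  T[0,4] 'aabab' = ∅
  T[1,5] 'ababb' = {X2}  orig:{}
  T[0,5] 'aababb' = {S}

S ∈ T[0,5] ⇒ YES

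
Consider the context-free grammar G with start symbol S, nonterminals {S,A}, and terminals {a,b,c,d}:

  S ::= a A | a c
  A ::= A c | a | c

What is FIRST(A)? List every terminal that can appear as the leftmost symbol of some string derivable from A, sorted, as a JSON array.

FIRST iteration:
pass 1:
  A via A→a: +{a}
  A via A→c: +{c}
  S via S→a A: +{a}
  FIRST(S)={a}  FIRST(A)={a,c}
pass 2: done
  FIRST(S)={a}  FIRST(A)={a,c}

FIRST(A) = ["a", "c"]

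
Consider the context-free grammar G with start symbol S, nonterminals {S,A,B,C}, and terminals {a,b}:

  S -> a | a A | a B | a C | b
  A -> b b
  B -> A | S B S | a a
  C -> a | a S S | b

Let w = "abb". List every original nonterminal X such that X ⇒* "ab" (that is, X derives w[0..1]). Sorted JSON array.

CNF form of G:
  S -> T1 A | T1 B | T1 C | a | b
  A -> T0 T0
  B -> S X2 | T0 T0 | T1 T1
  C -> T1 X3 | a | b
  T0 -> b
  T1 -> a
  X2 -> B S
  X3 -> S S

CYK fill, restricted to cells inside w[0..1]:
  [0..0]={C,S,T1}  "a"  orig:{C,S}
  [1..1]={C,S,T0}  "b"  orig:{C,S}
  [0..1]={S,X3}  "ab"  orig:{S}

Original NTs in T[0,1] deriving "ab": ["S"]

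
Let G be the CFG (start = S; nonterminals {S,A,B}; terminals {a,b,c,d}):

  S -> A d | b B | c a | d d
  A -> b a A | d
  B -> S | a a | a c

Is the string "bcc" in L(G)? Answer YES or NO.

Convert to CNF:
  S -> A T2 | T0 B | T2 T2 | T3 T1
  A -> T0 X4 | d
  B -> A T2 | T0 B | T1 T1 | T1 T3 | T2 T2 | T3 T1
  T0 -> b
  T1 -> a
  T2 -> d
  T3 -> c
  X4 -> T1 A

CYK table (by increasing span):
  T[0,0] 'b' = {T0}  orig:{}
  T[1,1] 'c' = {T3}  orig:{}
  T[2,2] 'c' = {T3}  orig:{}
  T[0,1] 'bc' = ∅
  T[1,2] 'cc' = ∅
  T[0,2] 'bcc' = ∅

S ∉ T[0,2] ⇒ NO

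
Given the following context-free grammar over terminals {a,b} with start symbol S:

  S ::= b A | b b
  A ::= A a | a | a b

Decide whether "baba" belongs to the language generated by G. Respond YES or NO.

Convert to CNF:
  S -> T1 A | T1 T1
  A -> A T0 | T0 T1 | a
  T0 -> a
  T1 -> b

CYK table (by increasing span):
  T[0,0] 'b' = {T1}  orig:{}
  T[1,1] 'a' = {A,T0}  orig:{A}
  T[2,2] 'b' = {T1}  orig:{}
  T[3,3] 'a' = {A,T0}  orig:{A}
  T[0,1] 'ba' = {S}
  T[1,2] 'ab' = {A}
  T[2,3] 'ba' = {S}
  T[0,2] 'bab' = {S}
  T[1,3] 'aba' = {A}
  T[0,3] 'baba' = {S}

S ∈ T[0,3] ⇒ YES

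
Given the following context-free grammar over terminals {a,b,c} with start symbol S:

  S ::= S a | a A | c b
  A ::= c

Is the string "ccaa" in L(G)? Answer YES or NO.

CNF form of G:
  S -> S T0 | T0 A | T1 T2
  A -> c
  T0 -> a
  T1 -> c
  T2 -> b

Fill CYK table bottom-up:
  cell(0,0) c: {A,T1}  orig:{A}
  cell(1,1) c: {A,T1}  orig:{A}
  cell(2,2) a: {T0}  orig:{}
  cell(3,3) a: {T0}  orig:{}
  cell(0,1) cc: ∅
  cell(1,2) ca: ∅
  cell(2,3) aa: ∅
  cell(0,2) cca: ∅
  cell(1,3) caa: ∅
  cell(0,3) ccaa: ∅

S ∉ T[0,3] ⇒ NO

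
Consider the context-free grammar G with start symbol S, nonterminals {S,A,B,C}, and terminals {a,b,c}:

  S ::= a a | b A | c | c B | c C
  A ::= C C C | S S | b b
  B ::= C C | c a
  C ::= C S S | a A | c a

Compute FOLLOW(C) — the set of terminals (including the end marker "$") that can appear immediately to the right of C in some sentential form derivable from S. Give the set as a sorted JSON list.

FIRST iteration:
iter 1:
  A via A→b b: +{b}
  B via B→c a: +{c}
  C via C→a A: +{a}
  C via C→c a: +{c}
  S via S→a a: +{a}
  S via S→b A: +{b}
  S via S→c: +{c}
  S: {a,b,c}  A: {b}  B: {c}  C: {a,c}
iter 2:
  A via A→C C C: +{a,c}
  B via B→C C: +{a}
  S: {a,b,c}  A: {a,b,c}  B: {a,c}  C: {a,c}
iter 3: — fixpoint
  S: {a,b,c}  A: {a,b,c}  B: {a,c}  C: {a,c}

Compute FOLLOW by fixpoint:
seed FOLLOW(S) with $
pass 1:
  A→C C C: FOLLOW(C) ⊇ FIRST(C) = {a,c}; new: +{a,c}
  A→S S: FOLLOW(S) ⊇ FIRST(S) = {a,b,c}; new: +{a,b,c}
  C→C S S: FOLLOW(C) ⊇ FIRST(S) = {a,b,c}; new: +{b}
  C→a A: FOLLOW(A) ⊇ FOLLOW(C) ⊇ {a,b,c}; new: +{a,b,c}
  S→b A: FOLLOW(A) ⊇ FOLLOW(S) ⊇ {$,a,b,c}; new: +{$}
  S→c B: FOLLOW(B) ⊇ FOLLOW(S) ⊇ {$,a,b,c}; new: +{$,a,b,c}
  S→c C: FOLLOW(C) ⊇ FOLLOW(S) ⊇ {$,a,b,c}; new: +{$}
  S: {$,a,b,c}  A: {$,a,b,c}  B: {$,a,b,c}  C: {$,a,b,c}
pass 2: — fixpoint
  S: {$,a,b,c}  A: {$,a,b,c}  B: {$,a,b,c}  C: {$,a,b,c}

FOLLOW(C) = ["$", "a", "b", "c"]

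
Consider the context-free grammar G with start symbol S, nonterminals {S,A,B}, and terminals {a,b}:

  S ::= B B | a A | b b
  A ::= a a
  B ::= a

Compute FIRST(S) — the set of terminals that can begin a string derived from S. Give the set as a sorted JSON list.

FIRST sets, iterate to fixpoint:
round 1:
  A via A→a a: +{a}
  B via B→a: +{a}
  S via S→B B: +{a}
  S via S→b b: +{b}
  FIRST(S)={a,b}  FIRST(A)={a}  FIRST(B)={a}
round 2: — fixpoint
  FIRST(S)={a,b}  FIRST(A)={a}  FIRST(B)={a}

FIRST(S) = ["a", "b"]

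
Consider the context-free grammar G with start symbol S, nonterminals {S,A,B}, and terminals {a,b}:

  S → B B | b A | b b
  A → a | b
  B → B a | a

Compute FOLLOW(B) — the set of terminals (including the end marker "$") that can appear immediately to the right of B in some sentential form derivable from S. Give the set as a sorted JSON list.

Compute FIRST by fixpoint:
round 1:
  A via A→a: +{a}
  A via A→b: +{b}
  B via B→a: +{a}
  S via S→B B: +{a}
  S via S→b A: +{b}
  FIRST(S)={a,b}  FIRST(A)={a,b}  FIRST(B)={a}
round 2: (stable)
  FIRST(S)={a,b}  FIRST(A)={a,b}  FIRST(B)={a}

Compute FOLLOW by fixpoint:
initialize: $ ∈ FOLLOW(S)
round 1:
  B→B a: FOLLOW(B) ⊇ FIRST(a) = {a}; new: +{a}
  S→B B: FOLLOW(B) ⊇ FOLLOW(S) ⊇ {$}; new: +{$}
  S→b A: FOLLOW(A) ⊇ FOLLOW(S) ⊇ {$}; new: +{$}
  S: {$}  A: {$}  B: {$,a}
round 2: — fixpoint
  S: {$}  A: {$}  B: {$,a}

FOLLOW(B) = ["$", "a"]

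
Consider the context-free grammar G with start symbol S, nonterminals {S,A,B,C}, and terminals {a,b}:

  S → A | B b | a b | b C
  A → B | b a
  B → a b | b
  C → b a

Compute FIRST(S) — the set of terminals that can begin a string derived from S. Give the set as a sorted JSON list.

FIRST sets, iterate to fixpoint:
round 1:
  A via A→b a: +{b}
  B via B→a b: +{a}
  B via B→b: +{b}
  C via C→b a: +{b}
  S via S→A: +{b}
  S via S→B b: +{a}
  FIRST[S]={a,b}  FIRST[A]={b}  FIRST[B]={a,b}  FIRST[C]={b}
round 2:
  A via A→B: +{a}
  FIRST[S]={a,b}  FIRST[A]={a,b}  FIRST[B]={a,b}  FIRST[C]={b}
round 3: — fixpoint
  FIRST[S]={a,b}  FIRST[A]={a,b}  FIRST[B]={a,b}  FIRST[C]={b}

FIRST(S) = ["a", "b"]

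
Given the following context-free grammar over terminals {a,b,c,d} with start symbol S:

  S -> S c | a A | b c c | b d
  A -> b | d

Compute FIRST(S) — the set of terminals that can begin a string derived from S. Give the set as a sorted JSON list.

Compute FIRST by fixpoint:
pass 1:
  A via A→b: +{b}
  A via A→d: +{d}
  S via S→a A: +{a}
  S via S→b c c: +{b}
  S: {a,b}  A: {b,d}
pass 2: (no change)
  S: {a,b}  A: {b,d}

FIRST(S) = ["a", "b"]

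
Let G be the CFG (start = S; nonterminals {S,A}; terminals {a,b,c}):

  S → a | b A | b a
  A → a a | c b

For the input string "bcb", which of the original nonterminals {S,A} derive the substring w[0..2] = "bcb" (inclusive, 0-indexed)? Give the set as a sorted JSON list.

Convert to CNF:
  S -> T2 A | T2 T0 | a
  A -> T0 T0 | T1 T2
  T0 -> a
  T1 -> c
  T2 -> b

CYK fill (cells [i..j] with 0 ≤ i ≤ j ≤ 2 only):
  [0..0]={T2}  "b"  orig:{}
  [1..1]={T1}  "c"  orig:{}
  [2..2]={T2}  "b"  orig:{}
  [0..1]=∅  "bc"
  [1..2]={A}  "cb"
  [0..2]={S}  "bcb"

Original NTs in T[0,2] deriving "bcb": ["S"]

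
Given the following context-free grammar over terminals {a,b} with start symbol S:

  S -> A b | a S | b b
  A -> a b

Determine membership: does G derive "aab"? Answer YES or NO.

CNF form of G:
  S -> A T1 | T0 S | T1 T1
  A -> T0 T1
  T0 -> a
  T1 -> b

CYK table (by increasing span):
  [0..0]={T0}  "a"  orig:{}
  [1..1]={T0}  "a"  orig:{}
  [2..2]={T1}  "b"  orig:{}
  [0..1]=∅  "aa"
  [1..2]={A}  "ab"
  [0..2]=∅  "aab"

S ∉ T[0,2] ⇒ NO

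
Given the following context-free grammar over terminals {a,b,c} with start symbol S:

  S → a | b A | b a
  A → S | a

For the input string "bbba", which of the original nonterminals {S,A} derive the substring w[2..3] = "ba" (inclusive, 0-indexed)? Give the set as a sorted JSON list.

Convert to CNF:
  S -> T0 A | T0 T1 | a
  A -> T0 A | T0 T1 | a
  T0 -> b
  T1 -> a

CYK fill — only the sub-triangle for w[2..3]:
  cell(2,2) b: {T0}  orig:{}
  cell(3,3) a: {A,S,T1}  orig:{A,S}
  cell(2,3) ba: {A,S}

Original NTs in T[2,3] deriving "ba": ["A", "S"]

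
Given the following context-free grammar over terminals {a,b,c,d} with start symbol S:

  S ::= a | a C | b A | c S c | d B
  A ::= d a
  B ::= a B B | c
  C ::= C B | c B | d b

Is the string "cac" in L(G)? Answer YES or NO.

CNF form of G:
  S -> T0 B | T1 C | T2 X5 | T3 A | a
  A -> T0 T1
  B -> T1 X4 | c
  C -> C B | T0 T3 | T2 B
  T0 -> d
  T1 -> a
  T2 -> c
  T3 -> b
  X4 -> B B
  X5 -> S T2

CYK fill:
  T[0,0] 'c' = {B,T2}  orig:{B}
  T[1,1] 'a' = {S,T1}  orig:{S}
  T[2,2] 'c' = {B,T2}  orig:{B}
  T[0,1] 'ca' = ∅
  T[1,2] 'ac' = {X5}  orig:{}
  T[0,2] 'cac' = {S}

S ∈ T[0,2] ⇒ YES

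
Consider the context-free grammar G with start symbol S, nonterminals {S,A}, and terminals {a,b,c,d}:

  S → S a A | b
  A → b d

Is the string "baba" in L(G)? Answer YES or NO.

CNF form of G:
  S -> S X3 | b
  A -> T0 T1
  T0 -> b
  T1 -> d
  T2 -> a
  X3 -> T2 A

CYK table (by increasing span):
  cell(0,0) b: {S,T0}  orig:{S}
  cell(1,1) a: {T2}  orig:{}
  cell(2,2) b: {S,T0}  orig:{S}
  cell(3,3) a: {T2}  orig:{}
  cell(0,1) ba: ∅
  cell(1,2) ab: ∅
  cell(2,3) ba: ∅
  cell(0,2) bab: ∅
  cell(1,3) aba: ∅
  cell(0,3) baba: ∅

S ∉ T[0,3] ⇒ NO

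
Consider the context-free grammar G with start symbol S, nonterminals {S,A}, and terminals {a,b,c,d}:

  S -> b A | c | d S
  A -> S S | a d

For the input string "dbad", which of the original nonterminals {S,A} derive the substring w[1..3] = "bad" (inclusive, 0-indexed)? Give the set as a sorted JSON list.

CNF form of G:
  S -> T1 S | T2 A | c
  A -> S S | T0 T1
  T0 -> a
  T1 -> d
  T2 -> b

Fill CYK table bottom-up — only the sub-triangle for w[1..3]:
  cell(1,1) b: {T2}  orig:{}
  cell(2,2) a: {T0}  orig:{}
  cell(3,3) d: {T1}  orig:{}
  cell(1,2) ba: ∅
  cell(2,3) ad: {A}
  cell(1,3) bad: {S}

Original NTs in T[1,3] deriving "bad": ["S"]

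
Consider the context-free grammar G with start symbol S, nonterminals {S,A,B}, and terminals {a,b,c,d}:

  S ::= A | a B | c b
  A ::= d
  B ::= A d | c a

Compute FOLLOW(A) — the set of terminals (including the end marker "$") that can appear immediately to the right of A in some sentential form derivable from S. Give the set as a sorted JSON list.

FIRST sets, iterate to fixpoint:
round 1:
  A via A→d: +{d}
  B via B→A d: +{d}
  B via B→c a: +{c}
  S via S→A: +{d}
  S via S→a B: +{a}
  S via S→c b: +{c}
  FIRST(S)={a,c,d}  FIRST(A)={d}  FIRST(B)={c,d}
round 2: (no change)
  FIRST(S)={a,c,d}  FIRST(A)={d}  FIRST(B)={c,d}

FOLLOW sets:
FOLLOW(S) := {$}
pass 1:
  B→A d: FOLLOW(A) ⊇ FIRST(d) = {d}; new: +{d}
  S→A: FOLLOW(A) ⊇ FOLLOW(S) ⊇ {$}; new: +{$}
  S→a B: FOLLOW(B) ⊇ FOLLOW(S) ⊇ {$}; new: +{$}
  FOLLOW(S)={$}  FOLLOW(A)={$,d}  FOLLOW(B)={$}
pass 2: (stable)
  FOLLOW(S)={$}  FOLLOW(A)={$,d}  FOLLOW(B)={$}

FOLLOW(A) = ["$", "d"]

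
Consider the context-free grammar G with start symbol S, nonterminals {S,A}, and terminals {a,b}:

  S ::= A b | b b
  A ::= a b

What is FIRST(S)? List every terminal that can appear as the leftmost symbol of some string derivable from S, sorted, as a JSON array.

Compute FIRST by fixpoint:
pass 1:
  A via A→a b: +{a}
  S via S→A b: +{a}
  S via S→b b: +{b}
  FIRST(S)={a,b}  FIRST(A)={a}
pass 2: done
  FIRST(S)={a,b}  FIRST(A)={a}

FIRST(S) = ["a", "b"]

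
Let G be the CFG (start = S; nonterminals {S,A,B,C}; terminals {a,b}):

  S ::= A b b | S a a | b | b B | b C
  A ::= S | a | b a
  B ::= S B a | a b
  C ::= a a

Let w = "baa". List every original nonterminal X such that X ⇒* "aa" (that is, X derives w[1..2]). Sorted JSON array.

CNF form of G:
  S -> A X5 | S X6 | T0 B | T0 C | b
  A -> A X2 | S X3 | T0 B | T0 C | T0 T1 | a | b
  B -> S X4 | T1 T0
  C -> T1 T1
  T0 -> b
  T1 -> a
  X2 -> T0 T0
  X3 -> T1 T1
  X4 -> B T1
  X5 -> T0 T0
  X6 -> T1 T1

CYK fill, restricted to cells inside w[1..2]:
  cell(1,1) a: {A,T1}  orig:{A}
  cell(2,2) a: {A,T1}  orig:{A}
  cell(1,2) aa: {C,X3,X6}  orig:{C}

Original NTs in T[1,2] deriving "aa": ["C"]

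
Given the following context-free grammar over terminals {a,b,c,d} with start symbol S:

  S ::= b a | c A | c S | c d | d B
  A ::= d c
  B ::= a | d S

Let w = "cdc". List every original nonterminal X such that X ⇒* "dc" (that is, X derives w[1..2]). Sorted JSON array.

CNF form of G:
  S -> T0 B | T1 A | T1 S | T1 T0 | T2 T3
  A -> T0 T1
  B -> T0 S | a
  T0 -> d
  T1 -> c
  T2 -> b
  T3 -> a

Fill CYK table bottom-up, restricted to cells inside w[1..2]:
  [1..1]={T0}  "d"  orig:{}
  [2..2]={T1}  "c"  orig:{}
  [1..2]={A}  "dc"

Original NTs in T[1,2] deriving "dc": ["A"]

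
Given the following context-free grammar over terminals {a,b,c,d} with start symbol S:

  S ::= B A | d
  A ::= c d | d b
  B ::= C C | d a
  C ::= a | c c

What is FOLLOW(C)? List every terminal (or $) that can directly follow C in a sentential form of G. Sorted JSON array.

Compute FIRST by fixpoint:
round 1:
  A via A→c d: +{c}
  A via A→d b: +{d}
  B via B→d a: +{d}
  C via C→a: +{a}
  C via C→c c: +{c}
  S via S→B A: +{d}
  FIRST(S)={d}  FIRST(A)={c,d}  FIRST(B)={d}  FIRST(C)={a,c}
round 2:
  B via B→C C: +{a,c}
  S via S→B A: +{a,c}
  FIRST(S)={a,c,d}  FIRST(A)={c,d}  FIRST(B)={a,c,d}  FIRST(C)={a,c}
round 3: (no change)
  FIRST(S)={a,c,d}  FIRST(A)={c,d}  FIRST(B)={a,c,d}  FIRST(C)={a,c}

Compute FOLLOW by fixpoint:
seed FOLLOW(S) with $
[1]
  B→C C: FOLLOW(C) ⊇ FIRST(C) = {a,c}; new: +{a,c}
  S→B A: FOLLOW(B) ⊇ FIRST(A) = {c,d}; new: +{c,d}
  S→B A: FOLLOW(A) ⊇ FOLLOW(S) ⊇ {$}; new: +{$}
  S: {$}  A: {$}  B: {c,d}  C: {a,c}
[2]
  B→C C: FOLLOW(C) ⊇ FOLLOW(B) ⊇ {c,d}; new: +{d}
  S: {$}  A: {$}  B: {c,d}  C: {a,c,d}
[3] — fixpoint
  S: {$}  A: {$}  B: {c,d}  C: {a,c,d}

FOLLOW(C) = ["a", "c", "d"]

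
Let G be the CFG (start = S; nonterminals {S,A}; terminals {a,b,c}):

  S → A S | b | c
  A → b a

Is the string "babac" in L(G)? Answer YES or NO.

Convert to CNF:
  S -> A S | b | c
  A -> T0 T1
  T0 -> b
  T1 -> a

CYK table (by increasing span):
  [0..0]={S,T0}  "b"  orig:{S}
  [1..1]={T1}  "a"  orig:{}
  [2..2]={S,T0}  "b"  orig:{S}
  [3..3]={T1}  "a"  orig:{}
  [4..4]={S}  "c"
  [0..1]={A}  "ba"
  [1..2]=∅  "ab"
  [2..3]={A}  "ba"
  [3..4]=∅  "ac"
  [0..2]={S}  "bab"
  [1..3]=∅  "aba"
  [2..4]={S}  "bac"
  [0..3]=∅  "baba"
  [1..4]=∅  "abac"
  [0..4]={S}  "babac"

S ∈ T[0,4] ⇒ YES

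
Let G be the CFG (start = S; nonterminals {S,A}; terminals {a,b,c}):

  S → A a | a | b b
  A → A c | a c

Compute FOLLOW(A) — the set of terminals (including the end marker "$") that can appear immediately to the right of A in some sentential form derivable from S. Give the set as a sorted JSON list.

FIRST iteration:
iter 1:
  A via A→a c: +{a}
  S via S→A a: +{a}
  S via S→b b: +{b}
  S: {a,b}  A: {a}
iter 2: done
  S: {a,b}  A: {a}

Compute FOLLOW by fixpoint:
initialize: $ ∈ FOLLOW(S)
[1]
  A→A c: FOLLOW(A) ⊇ FIRST(c) = {c}; new: +{c}
  S→A a: FOLLOW(A) ⊇ FIRST(a) = {a}; new: +{a}
  FOLLOW(S)={$}  FOLLOW(A)={a,c}
[2] (stable)
  FOLLOW(S)={$}  FOLLOW(A)={a,c}

FOLLOW(A) = ["a", "c"]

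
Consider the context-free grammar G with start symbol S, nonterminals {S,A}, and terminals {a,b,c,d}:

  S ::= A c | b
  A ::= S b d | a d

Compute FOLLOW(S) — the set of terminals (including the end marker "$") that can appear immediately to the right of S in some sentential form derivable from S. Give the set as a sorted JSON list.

FIRST sets, iterate to fixpoint:
pass 1:
  A via A→a d: +{a}
  S via S→A c: +{a}
  S via S→b: +{b}
  FIRST[S]={a,b}  FIRST[A]={a}
pass 2:
  A via A→S b d: +{b}
  FIRST[S]={a,b}  FIRST[A]={a,b}
pass 3: — fixpoint
  FIRST[S]={a,b}  FIRST[A]={a,b}

FOLLOW iteration:
seed FOLLOW(S) with $
round 1:
  A→S b d: FOLLOW(S) ⊇ FIRST(b) = {b}; new: +{b}
  S→A c: FOLLOW(A) ⊇ FIRST(c) = {c}; new: +{c}
  S: {$,b}  A: {c}
round 2: done
  S: {$,b}  A: {c}

FOLLOW(S) = ["$", "b"]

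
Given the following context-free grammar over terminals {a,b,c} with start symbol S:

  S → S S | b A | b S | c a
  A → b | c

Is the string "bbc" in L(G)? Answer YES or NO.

Convert to CNF:
  S -> S S | T0 A | T0 S | T1 T2
  A -> b | c
  T0 -> b
  T1 -> c
  T2 -> a

CYK table (by increasing span):
  [0..0]={A,T0}  "b"  orig:{A}
  [1..1]={A,T0}  "b"  orig:{A}
  [2..2]={A,T1}  "c"  orig:{A}
  [0..1]={S}  "bb"
  [1..2]={S}  "bc"
  [0..2]={S}  "bbc"

S ∈ T[0,2] ⇒ YES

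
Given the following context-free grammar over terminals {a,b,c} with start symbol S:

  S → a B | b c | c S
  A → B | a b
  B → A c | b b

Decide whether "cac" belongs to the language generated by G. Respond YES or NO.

CNF form of G:
  S -> T0 S | T1 B | T2 T0
  A -> A T0 | T1 T2 | T2 T2
  B -> A T0 | T2 T2
  T0 -> c
  T1 -> a
  T2 -> b

Fill CYK table bottom-up:
  cell(0,0) c: {T0}  orig:{}
  cell(1,1) a: {T1}  orig:{}
  cell(2,2) c: {T0}  orig:{}
  cell(0,1) ca: ∅
  cell(1,2) ac: ∅
  cell(0,2) cac: ∅

S ∉ T[0,2] ⇒ NO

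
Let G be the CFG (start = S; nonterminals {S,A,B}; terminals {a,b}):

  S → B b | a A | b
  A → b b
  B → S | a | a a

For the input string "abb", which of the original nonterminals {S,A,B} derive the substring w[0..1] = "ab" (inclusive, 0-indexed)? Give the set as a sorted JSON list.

CNF form of G:
  S -> B T0 | T1 A | b
  A -> T0 T0
  B -> B T0 | T1 A | T1 T1 | a | b
  T0 -> b
  T1 -> a

CYK table (by increasing span) — only the sub-triangle for w[0..1]:
  [0..0]={B,T1}  "a"  orig:{B}
  [1..1]={B,S,T0}  "b"  orig:{B,S}
  [0..1]={B,S}  "ab"

Original NTs in T[0,1] deriving "ab": ["B", "S"]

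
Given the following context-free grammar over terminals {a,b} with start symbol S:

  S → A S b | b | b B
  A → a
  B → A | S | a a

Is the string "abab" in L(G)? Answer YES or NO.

Convert to CNF:
  S -> A X3 | T0 B | b
  A -> a
  B -> A X2 | T0 B | T1 T1 | a | b
  T0 -> b
  T1 -> a
  X2 -> S T0
  X3 -> S T0

CYK fill:
  cell(0,0) a: {A,B,T1}  orig:{A,B}
  cell(1,1) b: {B,S,T0}  orig:{B,S}
  cell(2,2) a: {A,B,T1}  orig:{A,B}
  cell(3,3) b: {B,S,T0}  orig:{B,S}
  cell(0,1) ab: ∅
  cell(1,2) ba: {B,S}
  cell(2,3) ab: ∅
  cell(0,2) aba: ∅
  cell(1,3) bab: {X2,X3}  orig:{}
  cell(0,3) abab: {B,S}

S ∈ T[0,3] ⇒ YES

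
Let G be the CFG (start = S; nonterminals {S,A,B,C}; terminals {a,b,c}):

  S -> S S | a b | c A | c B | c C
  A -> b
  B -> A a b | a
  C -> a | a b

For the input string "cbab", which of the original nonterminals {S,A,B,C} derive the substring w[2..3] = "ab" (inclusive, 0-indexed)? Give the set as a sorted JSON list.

CNF form of G:
  S -> S S | T0 T1 | T2 A | T2 B | T2 C
  A -> b
  B -> A X3 | a
  C -> T0 T1 | a
  T0 -> a
  T1 -> b
  T2 -> c
  X3 -> T0 T1

CYK table (by increasing span), restricted to cells inside w[2..3]:
  T[2,2] 'a' = {B,C,T0}  orig:{B,C}
  T[3,3] 'b' = {A,T1}  orig:{A}
  T[2,3] 'ab' = {C,S,X3}  orig:{C,S}

Original NTs in T[2,3] deriving "ab": ["C", "S"]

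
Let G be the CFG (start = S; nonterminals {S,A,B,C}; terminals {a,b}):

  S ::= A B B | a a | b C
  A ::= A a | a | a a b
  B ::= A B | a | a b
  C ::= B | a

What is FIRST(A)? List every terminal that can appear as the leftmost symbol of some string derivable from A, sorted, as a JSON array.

FIRST iteration:
round 1:
  A via A→a: +{a}
  B via B→A B: +{a}
  C via C→B: +{a}
  S via S→A B B: +{a}
  S via S→b C: +{b}
  FIRST(S)={a,b}  FIRST(A)={a}  FIRST(B)={a}  FIRST(C)={a}
round 2: — fixpoint
  FIRST(S)={a,b}  FIRST(A)={a}  FIRST(B)={a}  FIRST(C)={a}

FIRST(A) = ["a"]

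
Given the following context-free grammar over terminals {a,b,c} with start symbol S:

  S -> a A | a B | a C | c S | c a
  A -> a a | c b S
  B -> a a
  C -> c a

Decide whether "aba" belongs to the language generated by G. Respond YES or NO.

CNF form of G:
  S -> T0 A | T0 B | T0 C | T1 S | T1 T0
  A -> T0 T0 | T1 X3
  B -> T0 T0
  C -> T1 T0
  T0 -> a
  T1 -> c
  T2 -> b
  X3 -> T2 S

Fill CYK table bottom-up:
  cell(0,0) a: {T0}  orig:{}
  cell(1,1) b: {T2}  orig:{}
  cell(2,2) a: {T0}  orig:{}
  cell(0,1) ab: ∅
  cell(1,2) ba: ∅
  cell(0,2) aba: ∅

S ∉ T[0,2] ⇒ NO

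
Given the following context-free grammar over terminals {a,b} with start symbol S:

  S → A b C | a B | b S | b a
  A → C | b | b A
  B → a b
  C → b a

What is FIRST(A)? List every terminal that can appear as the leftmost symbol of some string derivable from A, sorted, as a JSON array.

FIRST iteration:
round 1:
  A via A→b: +{b}
  B via B→a b: +{a}
  C via C→b a: +{b}
  S via S→A b C: +{b}
  S via S→a B: +{a}
  S: {a,b}  A: {b}  B: {a}  C: {b}
round 2: — fixpoint
  S: {a,b}  A: {b}  B: {a}  C: {b}

FIRST(A) = ["b"]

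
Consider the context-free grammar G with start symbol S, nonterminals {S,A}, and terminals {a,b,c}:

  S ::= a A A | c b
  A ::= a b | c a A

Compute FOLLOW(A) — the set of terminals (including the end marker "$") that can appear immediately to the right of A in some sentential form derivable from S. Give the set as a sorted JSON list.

Compute FIRST by fixpoint:
[1]
  A via A→a b: +{a}
  A via A→c a A: +{c}
  S via S→a A A: +{a}
  S via S→c b: +{c}
  S: {a,c}  A: {a,c}
[2] (no change)
  S: {a,c}  A: {a,c}

Compute FOLLOW by fixpoint:
FOLLOW(S) := {$}
iter 1:
  S→a A A: FOLLOW(A) ⊇ FIRST(A) = {a,c}; new: +{a,c}
  S→a A A: FOLLOW(A) ⊇ FOLLOW(S) ⊇ {$}; new: +{$}
  FOLLOW(S)={$}  FOLLOW(A)={$,a,c}
iter 2: — fixpoint
  FOLLOW(S)={$}  FOLLOW(A)={$,a,c}

FOLLOW(A) = ["$", "a", "c"]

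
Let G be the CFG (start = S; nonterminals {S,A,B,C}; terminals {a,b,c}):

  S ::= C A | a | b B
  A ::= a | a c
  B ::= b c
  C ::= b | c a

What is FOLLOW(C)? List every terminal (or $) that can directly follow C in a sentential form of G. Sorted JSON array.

FIRST iteration:
[1]
  A via A→a: +{a}
  B via B→b c: +{b}
  C via C→b: +{b}
  C via C→c a: +{c}
  S via S→C A: +{b,c}
  S via S→a: +{a}
  FIRST[S]={a,b,c}  FIRST[A]={a}  FIRST[B]={b}  FIRST[C]={b,c}
[2] done
  FIRST[S]={a,b,c}  FIRST[A]={a}  FIRST[B]={b}  FIRST[C]={b,c}

Compute FOLLOW by fixpoint:
seed FOLLOW(S) with $
round 1:
  S→C A: FOLLOW(C) ⊇ FIRST(A) = {a}; new: +{a}
  S→C A: FOLLOW(A) ⊇ FOLLOW(S) ⊇ {$}; new: +{$}
  S→b B: FOLLOW(B) ⊇ FOLLOW(S) ⊇ {$}; new: +{$}
  FOLLOW[S]={$}  FOLLOW[A]={$}  FOLLOW[B]={$}  FOLLOW[C]={a}
round 2: — fixpoint
  FOLLOW[S]={$}  FOLLOW[A]={$}  FOLLOW[B]={$}  FOLLOW[C]={a}

FOLLOW(C) = ["a"]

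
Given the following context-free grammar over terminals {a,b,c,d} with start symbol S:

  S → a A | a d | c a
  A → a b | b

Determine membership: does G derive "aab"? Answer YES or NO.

Convert to CNF:
  S -> T0 A | T0 T2 | T3 T0
  A -> T0 T1 | b
  T0 -> a
  T1 -> b
  T2 -> d
  T3 -> c

Fill CYK table bottom-up:
  T[0,0] 'a' = {T0}  orig:{}
  T[1,1] 'a' = {T0}  orig:{}
  T[2,2] 'b' = {A,T1}  orig:{A}
  T[0,1] 'aa' = ∅
  T[1,2] 'ab' = {A,S}
  T[0,2] 'aab' = {S}

S ∈ T[0,2] ⇒ YES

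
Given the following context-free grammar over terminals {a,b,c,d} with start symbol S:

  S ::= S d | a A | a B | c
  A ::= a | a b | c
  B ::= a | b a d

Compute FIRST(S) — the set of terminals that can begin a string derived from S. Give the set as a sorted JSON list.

Compute FIRST by fixpoint:
iter 1:
  A via A→a: +{a}
  A via A→c: +{c}
  B via B→a: +{a}
  B via B→b a d: +{b}
  S via S→a A: +{a}
  S via S→c: +{c}
  S: {a,c}  A: {a,c}  B: {a,b}
iter 2: — fixpoint
  S: {a,c}  A: {a,c}  B: {a,b}

FIRST(S) = ["a", "c"]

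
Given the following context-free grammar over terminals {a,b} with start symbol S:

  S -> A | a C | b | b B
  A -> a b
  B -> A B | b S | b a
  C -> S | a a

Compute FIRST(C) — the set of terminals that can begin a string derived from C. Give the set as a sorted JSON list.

FIRST iteration:
[1]
  A via A→a b: +{a}
  B via B→A B: +{a}
  B via B→b S: +{b}
  C via C→a a: +{a}
  S via S→A: +{a}
  S via S→b: +{b}
  FIRST[S]={a,b}  FIRST[A]={a}  FIRST[B]={a,b}  FIRST[C]={a}
[2]
  C via C→S: +{b}
  FIRST[S]={a,b}  FIRST[A]={a}  FIRST[B]={a,b}  FIRST[C]={a,b}
[3] — fixpoint
  FIRST[S]={a,b}  FIRST[A]={a}  FIRST[B]={a,b}  FIRST[C]={a,b}

FIRST(C) = ["a", "b"]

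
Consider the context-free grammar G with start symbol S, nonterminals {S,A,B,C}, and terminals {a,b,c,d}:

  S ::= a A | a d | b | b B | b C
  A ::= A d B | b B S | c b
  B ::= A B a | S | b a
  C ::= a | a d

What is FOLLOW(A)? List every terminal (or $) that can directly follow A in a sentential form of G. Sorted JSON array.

FIRST iteration:
[1]
  A via A→b B S: +{b}
  A via A→c b: +{c}
  B via B→A B a: +{b,c}
  C via C→a: +{a}
  S via S→a A: +{a}
  S via S→b: +{b}
  FIRST[S]={a,b}  FIRST[A]={b,c}  FIRST[B]={b,c}  FIRST[C]={a}
[2]
  B via B→S: +{a}
  FIRST[S]={a,b}  FIRST[A]={b,c}  FIRST[B]={a,b,c}  FIRST[C]={a}
[3] done
  FIRST[S]={a,b}  FIRST[A]={b,c}  FIRST[B]={a,b,c}  FIRST[C]={a}

FOLLOW sets:
FOLLOW(S) := {$}
pass 1:
  A→A d B: FOLLOW(A) ⊇ FIRST(d) = {d}; new: +{d}
  A→A d B: FOLLOW(B) ⊇ FOLLOW(A) ⊇ {d}; new: +{d}
  A→b B S: FOLLOW(B) ⊇ FIRST(S) = {a,b}; new: +{a,b}
  A→b B S: FOLLOW(S) ⊇ FOLLOW(A) ⊇ {d}; new: +{d}
  B→A B a: FOLLOW(A) ⊇ FIRST(B) = {a,b,c}; new: +{a,b,c}
  B→S: FOLLOW(S) ⊇ FOLLOW(B) ⊇ {a,b,d}; new: +{a,b}
  S→a A: FOLLOW(A) ⊇ FOLLOW(S) ⊇ {$,a,b,d}; new: +{$}
  S→b B: FOLLOW(B) ⊇ FOLLOW(S) ⊇ {$,a,b,d}; new: +{$}
  S→b C: FOLLOW(C) ⊇ FOLLOW(S) ⊇ {$,a,b,d}; new: +{$,a,b,d}
  S: {$,a,b,d}  A: {$,a,b,c,d}  B: {$,a,b,d}  C: {$,a,b,d}
pass 2:
  A→A d B: FOLLOW(B) ⊇ FOLLOW(A) ⊇ {$,a,b,c,d}; new: +{c}
  A→b B S: FOLLOW(S) ⊇ FOLLOW(A) ⊇ {$,a,b,c,d}; new: +{c}
  S→b C: FOLLOW(C) ⊇ FOLLOW(S) ⊇ {$,a,b,c,d}; new: +{c}
  S: {$,a,b,c,d}  A: {$,a,b,c,d}  B: {$,a,b,c,d}  C: {$,a,b,c,d}
pass 3: (no change)
  S: {$,a,b,c,d}  A: {$,a,b,c,d}  B: {$,a,b,c,d}  C: {$,a,b,c,d}

FOLLOW(A) = ["$", "a", "b", "c", "d"]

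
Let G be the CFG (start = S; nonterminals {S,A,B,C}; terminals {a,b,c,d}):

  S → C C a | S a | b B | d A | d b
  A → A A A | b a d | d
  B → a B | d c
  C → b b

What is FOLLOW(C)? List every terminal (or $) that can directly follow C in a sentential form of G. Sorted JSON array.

FIRST iteration:
pass 1:
  A via A→b a d: +{b}
  A via A→d: +{d}
  B via B→a B: +{a}
  B via B→d c: +{d}
  C via C→b b: +{b}
  S via S→C C a: +{b}
  S via S→d A: +{d}
  FIRST[S]={b,d}  FIRST[A]={b,d}  FIRST[B]={a,d}  FIRST[C]={b}
pass 2: (stable)
  FIRST[S]={b,d}  FIRST[A]={b,d}  FIRST[B]={a,d}  FIRST[C]={b}

FOLLOW sets:
FOLLOW(S) := {$}
round 1:
  A→A A A: FOLLOW(A) ⊇ FIRST(A) = {b,d}; new: +{b,d}
  S→C C a: FOLLOW(C) ⊇ FIRST(C) = {b}; new: +{b}
  S→C C a: FOLLOW(C) ⊇ FIRST(a) = {a}; new: +{a}
  S→S a: FOLLOW(S) ⊇ FIRST(a) = {a}; new: +{a}
  S→b B: FOLLOW(B) ⊇ FOLLOW(S) ⊇ {$,a}; new: +{$,a}
  S→d A: FOLLOW(A) ⊇ FOLLOW(S) ⊇ {$,a}; new: +{$,a}
  S: {$,a}  A: {$,a,b,d}  B: {$,a}  C: {a,b}
round 2: — fixpoint
  S: {$,a}  A: {$,a,b,d}  B: {$,a}  C: {a,b}

FOLLOW(C) = ["a", "b"]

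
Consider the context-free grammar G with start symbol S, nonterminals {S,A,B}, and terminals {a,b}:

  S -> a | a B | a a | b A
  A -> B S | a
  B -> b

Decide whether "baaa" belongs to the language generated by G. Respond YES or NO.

Convert to CNF:
  S -> T0 B | T0 T0 | T1 A | a
  A -> B S | a
  B -> b
  T0 -> a
  T1 -> b

CYK table (by increasing span):
  cell(0,0) b: {B,T1}  orig:{B}
  cell(1,1) a: {A,S,T0}  orig:{A,S}
  cell(2,2) a: {A,S,T0}  orig:{A,S}
  cell(3,3) a: {A,S,T0}  orig:{A,S}
  cell(0,1) ba: {A,S}
  cell(1,2) aa: {S}
  cell(2,3) aa: {S}
  cell(0,2) baa: {A}
  cell(1,3) aaa: ∅
  cell(0,3) baaa: ∅

S ∉ T[0,3] ⇒ NO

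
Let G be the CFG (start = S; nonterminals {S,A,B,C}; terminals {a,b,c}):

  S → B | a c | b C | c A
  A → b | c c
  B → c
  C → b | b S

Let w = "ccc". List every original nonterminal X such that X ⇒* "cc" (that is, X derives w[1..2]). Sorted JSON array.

CNF form of G:
  S -> T0 A | T1 C | T2 T0 | c
  A -> T0 T0 | b
  B -> c
  C -> T1 S | b
  T0 -> c
  T1 -> b
  T2 -> a

CYK fill — only the sub-triangle for w[1..2]:
  cell(1,1) c: {B,S,T0}  orig:{B,S}
  cell(2,2) c: {B,S,T0}  orig:{B,S}
  cell(1,2) cc: {A}

Original NTs in T[1,2] deriving "cc": ["A"]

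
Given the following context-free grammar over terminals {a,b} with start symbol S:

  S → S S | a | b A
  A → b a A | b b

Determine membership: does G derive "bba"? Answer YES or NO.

Convert to CNF:
  S -> S S | T0 A | a
  A -> T0 T0 | T0 X2
  T0 -> b
  T1 -> a
  X2 -> T1 A

CYK table (by increasing span):
  T[0,0] 'b' = {T0}  orig:{}
  T[1,1] 'b' = {T0}  orig:{}
  T[2,2] 'a' = {S,T1}  orig:{S}
  T[0,1] 'bb' = {A}
  T[1,2] 'ba' = ∅
  T[0,2] 'bba' = ∅

S ∉ T[0,2] ⇒ NO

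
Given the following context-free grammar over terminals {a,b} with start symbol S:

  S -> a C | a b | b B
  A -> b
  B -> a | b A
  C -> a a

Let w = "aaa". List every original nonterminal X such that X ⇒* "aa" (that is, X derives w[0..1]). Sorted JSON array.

CNF form of G:
  S -> T0 B | T1 C | T1 T0
  A -> b
  B -> T0 A | a
  C -> T1 T1
  T0 -> b
  T1 -> a

CYK fill (cells [i..j] with 0 ≤ i ≤ j ≤ 1 only):
  T[0,0] 'a' = {B,T1}  orig:{B}
  T[1,1] 'a' = {B,T1}  orig:{B}
  T[0,1] 'aa' = {C}

Original NTs in T[0,1] deriving "aa": ["C"]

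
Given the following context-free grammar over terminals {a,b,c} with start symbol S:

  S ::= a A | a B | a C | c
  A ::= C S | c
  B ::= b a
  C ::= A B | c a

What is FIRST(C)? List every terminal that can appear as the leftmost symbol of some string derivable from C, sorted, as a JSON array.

FIRST iteration:
pass 1:
  A via A→c: +{c}
  B via B→b a: +{b}
  C via C→A B: +{c}
  S via S→a A: +{a}
  S via S→c: +{c}
  FIRST[S]={a,c}  FIRST[A]={c}  FIRST[B]={b}  FIRST[C]={c}
pass 2: (stable)
  FIRST[S]={a,c}  FIRST[A]={c}  FIRST[B]={b}  FIRST[C]={c}

FIRST(C) = ["c"]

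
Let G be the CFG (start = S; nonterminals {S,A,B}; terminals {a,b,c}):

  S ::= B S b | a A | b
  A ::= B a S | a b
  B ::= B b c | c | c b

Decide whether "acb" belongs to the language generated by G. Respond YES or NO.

Convert to CNF:
  S -> B X5 | T0 A | b
  A -> B X3 | T0 T1
  B -> B X4 | T2 T1 | c
  T0 -> a
  T1 -> b
  T2 -> c
  X3 -> T0 S
  X4 -> T1 T2
  X5 -> S T1

CYK fill:
  T[0,0] 'a' = {T0}  orig:{}
  T[1,1] 'c' = {B,T2}  orig:{B}
  T[2,2] 'b' = {S,T1}  orig:{S}
  T[0,1] 'ac' = ∅
  T[1,2] 'cb' = {B}
  T[0,2] 'acb' = ∅

S ∉ T[0,2] ⇒ NO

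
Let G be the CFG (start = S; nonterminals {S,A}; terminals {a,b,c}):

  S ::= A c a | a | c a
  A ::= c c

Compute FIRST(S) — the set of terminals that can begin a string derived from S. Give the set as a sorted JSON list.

FIRST iteration:
round 1:
  A via A→c c: +{c}
  S via S→A c a: +{c}
  S via S→a: +{a}
  FIRST[S]={a,c}  FIRST[A]={c}
round 2: done
  FIRST[S]={a,c}  FIRST[A]={c}

FIRST(S) = ["a", "c"]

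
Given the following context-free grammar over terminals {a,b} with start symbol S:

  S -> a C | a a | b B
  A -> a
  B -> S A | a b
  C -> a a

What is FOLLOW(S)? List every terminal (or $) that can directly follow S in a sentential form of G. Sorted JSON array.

Compute FIRST by fixpoint:
iter 1:
  A via A→a: +{a}
  B via B→a b: +{a}
  C via C→a a: +{a}
  S via S→a C: +{a}
  S via S→b B: +{b}
  FIRST[S]={a,b}  FIRST[A]={a}  FIRST[B]={a}  FIRST[C]={a}
iter 2:
  B via B→S A: +{b}
  FIRST[S]={a,b}  FIRST[A]={a}  FIRST[B]={a,b}  FIRST[C]={a}
iter 3: — fixpoint
  FIRST[S]={a,b}  FIRST[A]={a}  FIRST[B]={a,b}  FIRST[C]={a}

Compute FOLLOW by fixpoint:
FOLLOW(S) := {$}
iter 1:
  B→S A: FOLLOW(S) ⊇ FIRST(A) = {a}; new: +{a}
  S→a C: FOLLOW(C) ⊇ FOLLOW(S) ⊇ {$,a}; new: +{$,a}
  S→b B: FOLLOW(B) ⊇ FOLLOW(S) ⊇ {$,a}; new: +{$,a}
  S: {$,a}  A: {}  B: {$,a}  C: {$,a}
iter 2:
  B→S A: FOLLOW(A) ⊇ FOLLOW(B) ⊇ {$,a}; new: +{$,a}
  S: {$,a}  A: {$,a}  B: {$,a}  C: {$,a}
iter 3: (stable)
  S: {$,a}  A: {$,a}  B: {$,a}  C: {$,a}

FOLLOW(S) = ["$", "a"]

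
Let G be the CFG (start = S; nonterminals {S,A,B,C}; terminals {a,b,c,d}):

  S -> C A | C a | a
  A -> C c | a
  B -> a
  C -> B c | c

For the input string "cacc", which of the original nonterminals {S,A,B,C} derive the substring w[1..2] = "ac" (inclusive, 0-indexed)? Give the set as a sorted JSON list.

CNF form of G:
  S -> C A | C T1 | a
  A -> C T0 | a
  B -> a
  C -> B T0 | c
  T0 -> c
  T1 -> a

Fill CYK table bottom-up (cells [i..j] with 1 ≤ i ≤ j ≤ 2 only):
  [1..1]={A,B,S,T1}  "a"  orig:{A,B,S}
  [2..2]={C,T0}  "c"  orig:{C}
  [1..2]={C}  "ac"

Original NTs in T[1,2] deriving "ac": ["C"]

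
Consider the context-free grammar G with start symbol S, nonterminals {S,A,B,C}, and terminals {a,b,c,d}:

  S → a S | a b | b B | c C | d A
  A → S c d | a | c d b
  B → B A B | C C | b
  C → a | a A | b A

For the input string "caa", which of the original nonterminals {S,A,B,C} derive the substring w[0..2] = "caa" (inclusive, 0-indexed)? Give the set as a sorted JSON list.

CNF form of G:
  S -> T0 C | T1 A | T2 B | T3 S | T3 T2
  A -> S X4 | T0 X5 | a
  B -> B X6 | C C | b
  C -> T2 A | T3 A | a
  T0 -> c
  T1 -> d
  T2 -> b
  T3 -> a
  X4 -> T0 T1
  X5 -> T1 T2
  X6 -> A B

CYK fill — only the sub-triangle for w[0..2]:
  cell(0,0) c: {T0}  orig:{}
  cell(1,1) a: {A,C,T3}  orig:{A,C}
  cell(2,2) a: {A,C,T3}  orig:{A,C}
  cell(0,1) ca: {S}
  cell(1,2) aa: {B,C}
  cell(0,2) caa: {S}

Original NTs in T[0,2] deriving "caa": ["S"]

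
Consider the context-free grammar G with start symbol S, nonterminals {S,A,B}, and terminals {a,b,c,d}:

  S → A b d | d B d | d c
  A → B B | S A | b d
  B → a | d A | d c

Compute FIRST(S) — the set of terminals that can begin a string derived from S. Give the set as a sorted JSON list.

FIRST sets, iterate to fixpoint:
iter 1:
  A via A→b d: +{b}
  B via B→a: +{a}
  B via B→d A: +{d}
  S via S→A b d: +{b}
  S via S→d B d: +{d}
  FIRST[S]={b,d}  FIRST[A]={b}  FIRST[B]={a,d}
iter 2:
  A via A→B B: +{a,d}
  S via S→A b d: +{a}
  FIRST[S]={a,b,d}  FIRST[A]={a,b,d}  FIRST[B]={a,d}
iter 3: — fixpoint
  FIRST[S]={a,b,d}  FIRST[A]={a,b,d}  FIRST[B]={a,d}

FIRST(S) = ["a", "b", "d"]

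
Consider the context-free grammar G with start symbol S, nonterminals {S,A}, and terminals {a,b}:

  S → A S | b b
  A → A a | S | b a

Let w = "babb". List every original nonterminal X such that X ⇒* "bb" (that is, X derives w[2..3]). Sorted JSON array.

CNF form of G:
  S -> A S | T1 T1
  A -> A S | A T0 | T1 T0 | T1 T1
  T0 -> a
  T1 -> b

Fill CYK table bottom-up, restricted to cells inside w[2..3]:
  [2..2]={T1}  "b"  orig:{}
  [3..3]={T1}  "b"  orig:{}
  [2..3]={A,S}  "bb"

Original NTs in T[2,3] deriving "bb": ["A", "S"]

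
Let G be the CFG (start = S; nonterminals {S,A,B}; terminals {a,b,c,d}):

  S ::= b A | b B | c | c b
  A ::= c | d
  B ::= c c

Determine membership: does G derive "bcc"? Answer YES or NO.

CNF form of G:
  S -> T0 T1 | T1 A | T1 B | c
  A -> c | d
  B -> T0 T0
  T0 -> c
  T1 -> b

CYK fill:
  [0..0]={T1}  "b"  orig:{}
  [1..1]={A,S,T0}  "c"  orig:{A,S}
  [2..2]={A,S,T0}  "c"  orig:{A,S}
  [0..1]={S}  "bc"
  [1..2]={B}  "cc"
  [0..2]={S}  "bcc"

S ∈ T[0,2] ⇒ YES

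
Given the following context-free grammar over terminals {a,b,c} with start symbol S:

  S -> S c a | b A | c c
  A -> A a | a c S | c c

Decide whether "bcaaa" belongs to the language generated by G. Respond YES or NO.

Convert to CNF:
  S -> S X4 | T1 T1 | T2 A
  A -> A T0 | T0 X3 | T1 T1
  T0 -> a
  T1 -> c
  T2 -> b
  X3 -> T1 S
  X4 -> T1 T0

CYK table (by increasing span):
  cell(0,0) b: {T2}  orig:{}
  cell(1,1) c: {T1}  orig:{}
  cell(2,2) a: {T0}  orig:{}
  cell(3,3) a: {T0}  orig:{}
  cell(4,4) a: {T0}  orig:{}
  cell(0,1) bc: ∅
  cell(1,2) ca: {X4}  orig:{}
  cell(2,3) aa: ∅
  cell(3,4) aa: ∅
  cell(0,2) bca: ∅
  cell(1,3) caa: ∅
  cell(2,4) aaa: ∅
  cell(0,3) bcaa: ∅
  cell(1,4) caaa: ∅
  cell(0,4) bcaaa: ∅

S ∉ T[0,4] ⇒ NO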